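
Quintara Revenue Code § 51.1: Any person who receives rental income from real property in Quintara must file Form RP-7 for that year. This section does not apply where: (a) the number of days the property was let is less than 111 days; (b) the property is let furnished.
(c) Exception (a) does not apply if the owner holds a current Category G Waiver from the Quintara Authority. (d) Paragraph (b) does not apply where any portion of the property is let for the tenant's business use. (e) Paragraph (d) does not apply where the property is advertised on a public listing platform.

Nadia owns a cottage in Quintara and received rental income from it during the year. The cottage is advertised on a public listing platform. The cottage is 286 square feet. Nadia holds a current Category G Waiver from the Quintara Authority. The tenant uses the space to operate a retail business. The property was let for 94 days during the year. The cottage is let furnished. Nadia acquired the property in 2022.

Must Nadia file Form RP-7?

No — exception (b) applies; Nadia is not required to file Form RP-7.

Exception (a) is satisfied on its face — the number of days the property was let is 94 days, less than the 111 days limit. But: (c) operates against (a): a current Category G Waiver is held. Exception (a) does not apply.
Exception (b)'s conditions are all satisfied: the property is let furnished. Considering the limiting provisions: (d) would limit (b) — the space is let for business use — but (e) sets (d) aside: (e) is engaged — the property is publicly advertised. (b) remains available.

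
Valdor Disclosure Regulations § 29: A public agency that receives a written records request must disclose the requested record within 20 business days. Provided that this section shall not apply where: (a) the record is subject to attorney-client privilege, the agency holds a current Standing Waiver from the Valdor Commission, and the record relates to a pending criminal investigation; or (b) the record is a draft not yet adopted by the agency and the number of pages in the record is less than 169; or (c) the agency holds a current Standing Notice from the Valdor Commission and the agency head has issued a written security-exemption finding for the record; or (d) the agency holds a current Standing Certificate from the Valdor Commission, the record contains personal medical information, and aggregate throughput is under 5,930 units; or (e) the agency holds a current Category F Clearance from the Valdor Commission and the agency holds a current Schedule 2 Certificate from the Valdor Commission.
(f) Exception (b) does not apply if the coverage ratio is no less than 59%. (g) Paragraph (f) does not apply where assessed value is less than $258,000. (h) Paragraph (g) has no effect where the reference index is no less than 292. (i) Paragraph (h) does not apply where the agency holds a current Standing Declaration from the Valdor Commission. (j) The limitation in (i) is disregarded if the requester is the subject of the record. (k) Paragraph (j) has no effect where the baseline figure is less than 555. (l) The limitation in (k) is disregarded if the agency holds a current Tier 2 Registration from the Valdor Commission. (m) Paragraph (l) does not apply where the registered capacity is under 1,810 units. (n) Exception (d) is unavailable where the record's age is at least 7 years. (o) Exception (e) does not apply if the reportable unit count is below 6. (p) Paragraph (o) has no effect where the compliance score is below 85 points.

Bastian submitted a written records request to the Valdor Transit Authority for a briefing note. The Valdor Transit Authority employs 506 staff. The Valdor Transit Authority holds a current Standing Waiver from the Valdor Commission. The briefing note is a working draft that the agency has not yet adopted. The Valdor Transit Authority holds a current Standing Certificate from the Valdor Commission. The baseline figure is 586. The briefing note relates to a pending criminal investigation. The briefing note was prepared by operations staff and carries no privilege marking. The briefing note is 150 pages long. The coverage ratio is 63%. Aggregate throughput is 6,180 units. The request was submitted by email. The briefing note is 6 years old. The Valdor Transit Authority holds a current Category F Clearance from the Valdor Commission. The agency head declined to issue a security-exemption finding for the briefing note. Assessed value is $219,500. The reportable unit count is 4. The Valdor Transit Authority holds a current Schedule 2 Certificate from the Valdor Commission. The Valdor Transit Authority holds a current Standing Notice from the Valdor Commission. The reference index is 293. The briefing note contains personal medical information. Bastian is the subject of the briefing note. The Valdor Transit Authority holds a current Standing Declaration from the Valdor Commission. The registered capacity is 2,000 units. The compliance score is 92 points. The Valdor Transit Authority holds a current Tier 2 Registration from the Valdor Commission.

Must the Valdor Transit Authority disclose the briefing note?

Exception (a) requires that the record is subject to attorney-client privilege; but the briefing note carries no privilege marking, so (a) is unavailable.
Exception (b) is satisfied on its face — the briefing note is an unadopted draft; the number of pages in the record is 150, less than the 169 limit. Turning to paragraphs (f)–(m): (f) is triggered — the coverage ratio is 63%, meeting the 59% threshold. (g) applies (assessed value is $219,500, less than the $258,000 limit), but is displaced by (h): (h) is triggered — the reference index is 293, meeting the 292 threshold. (i) would limit (h) — a current Standing Declaration is held — but (j) sets (i) aside: (j) operates against (i): Bastian is the subject of the briefing note. (k), which would lift (j), does not operate here — the baseline figure is 586, not less than 555. So (b) is unavailable.
Exception (c) does not apply: the agency head declined to issue a security-exemption finding.
Exception (d) requires that aggregate throughput is under 5,930 units; but aggregate throughput is 6,180 units, not under 5,930 units, so (d) is unavailable.
All of (e)'s requirements are met (a current Category F Clearance is held; a current Schedule 2 Certificate is held). But applying paragraphs (o)–(p): (o) operates against (e): the reportable unit count is 4, below the 6 limit. (p), which would lift (o), is not triggered — the compliance score is 92 points, not below 85 points. Exception (e) does not apply.
No exception is made out. the Valdor Transit Authority falls within the general rule.

Yes — the Valdor Transit Authority must disclose the briefing note.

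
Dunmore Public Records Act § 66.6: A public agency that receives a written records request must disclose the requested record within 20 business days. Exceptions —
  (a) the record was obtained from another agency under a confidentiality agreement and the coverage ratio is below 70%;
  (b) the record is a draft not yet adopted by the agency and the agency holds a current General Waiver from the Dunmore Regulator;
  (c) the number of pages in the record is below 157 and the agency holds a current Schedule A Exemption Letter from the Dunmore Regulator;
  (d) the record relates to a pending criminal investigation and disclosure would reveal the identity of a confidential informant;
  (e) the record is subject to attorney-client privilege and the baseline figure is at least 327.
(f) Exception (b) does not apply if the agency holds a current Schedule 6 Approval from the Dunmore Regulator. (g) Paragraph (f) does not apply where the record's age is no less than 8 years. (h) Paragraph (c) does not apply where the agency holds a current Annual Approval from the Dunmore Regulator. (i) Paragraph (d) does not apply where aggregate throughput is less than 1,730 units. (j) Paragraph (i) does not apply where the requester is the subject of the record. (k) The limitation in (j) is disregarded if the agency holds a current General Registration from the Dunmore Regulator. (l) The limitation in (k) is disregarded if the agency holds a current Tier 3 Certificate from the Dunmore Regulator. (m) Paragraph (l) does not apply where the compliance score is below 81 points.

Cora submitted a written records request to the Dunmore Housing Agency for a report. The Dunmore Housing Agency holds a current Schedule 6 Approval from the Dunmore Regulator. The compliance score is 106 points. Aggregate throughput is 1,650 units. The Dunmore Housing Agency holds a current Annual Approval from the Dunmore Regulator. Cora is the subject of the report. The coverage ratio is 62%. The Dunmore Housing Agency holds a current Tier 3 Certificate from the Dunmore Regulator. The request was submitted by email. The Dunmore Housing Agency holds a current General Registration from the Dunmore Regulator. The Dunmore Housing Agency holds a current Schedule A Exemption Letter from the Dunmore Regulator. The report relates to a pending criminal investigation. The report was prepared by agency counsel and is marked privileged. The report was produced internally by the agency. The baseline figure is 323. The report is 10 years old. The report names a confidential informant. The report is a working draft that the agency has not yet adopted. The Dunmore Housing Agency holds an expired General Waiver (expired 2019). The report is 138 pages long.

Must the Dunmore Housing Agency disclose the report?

Exception (a) does not apply: the report was produced internally.
Exception (b) requires that the agency holds a current General Waiver from the Dunmore Regulator; but there is no General Waiver in force, so (b) is unavailable.
All of (c)'s requirements are met (the number of pages in the record is 138, below the 157 limit; a current Schedule A Exemption Letter is held). But: (h) operates — a current Annual Approval is held. Exception (c) does not apply.
All of (d)'s requirements are met (the report relates to a pending investigation; the report names a confidential informant). Under paragraphs (i)–(m): (i) would limit (d) — aggregate throughput is 1,650 units, less than the 1,730 units limit — but (j) sets (i) aside: (j) applies — Cora is the subject of the report. (k) operates (a current General Registration is held), but is displaced by (l): (l) applies — a current Tier 3 Certificate is held. (m), which would lift (l), is not engaged — the compliance score is 106 points, not below 81 points. So (d) applies.
Exception (e) requires that the baseline figure is at least 327; but the baseline figure is 323, short of 327, so (e) is unavailable.

No — exception (d) applies; the Dunmore Housing Agency is not required to disclose the report.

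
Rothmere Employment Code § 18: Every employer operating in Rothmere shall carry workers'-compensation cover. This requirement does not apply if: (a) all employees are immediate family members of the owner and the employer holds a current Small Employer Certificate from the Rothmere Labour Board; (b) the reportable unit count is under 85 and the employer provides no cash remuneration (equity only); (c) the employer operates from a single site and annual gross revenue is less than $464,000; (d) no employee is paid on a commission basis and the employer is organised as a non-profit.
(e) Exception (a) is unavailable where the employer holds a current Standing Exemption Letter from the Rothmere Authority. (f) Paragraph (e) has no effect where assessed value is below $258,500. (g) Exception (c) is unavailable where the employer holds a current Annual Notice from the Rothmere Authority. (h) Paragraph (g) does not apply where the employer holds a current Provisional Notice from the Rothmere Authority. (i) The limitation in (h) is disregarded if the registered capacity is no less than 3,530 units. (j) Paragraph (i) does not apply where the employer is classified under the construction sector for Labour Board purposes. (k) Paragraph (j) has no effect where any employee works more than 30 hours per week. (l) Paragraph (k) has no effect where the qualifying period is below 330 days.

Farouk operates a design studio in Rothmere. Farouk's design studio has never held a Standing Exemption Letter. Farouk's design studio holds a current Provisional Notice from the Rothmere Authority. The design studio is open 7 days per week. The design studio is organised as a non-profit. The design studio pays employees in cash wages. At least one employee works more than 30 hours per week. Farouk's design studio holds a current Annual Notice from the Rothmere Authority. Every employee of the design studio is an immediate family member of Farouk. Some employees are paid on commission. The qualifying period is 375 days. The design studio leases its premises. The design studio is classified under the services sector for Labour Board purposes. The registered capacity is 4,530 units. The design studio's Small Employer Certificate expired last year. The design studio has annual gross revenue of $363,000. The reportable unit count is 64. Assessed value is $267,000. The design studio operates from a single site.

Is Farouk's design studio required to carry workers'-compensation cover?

Exception (a) requires that the employer holds a current Small Employer Certificate from the Rothmere Labour Board; but the Small Employer Certificate has expired, so (a) is unavailable.
Exception (b) does not apply: employees are paid cash wages.
Exception (c) is satisfied on its face — the employer operates from a single site; annual gross revenue is $363,000, less than the $464,000 limit. Turning to paragraphs (g)–(l): (g) is triggered — a current Annual Notice is held. (h) would limit (g) — a current Provisional Notice is held — but (i) sets (h) aside: (i) operates against (h): the registered capacity is 4,530 units, meeting the 3,530 units threshold. (j) is not triggered (the design studio is classified under the services sector), so (i) stands. (c) is therefore removed.
Exception (d) does not apply: some employees are paid on commission.
No exception is made out. Farouk's design studio falls within the general rule.

Yes — Farouk's design studio must carry workers'-compensation cover.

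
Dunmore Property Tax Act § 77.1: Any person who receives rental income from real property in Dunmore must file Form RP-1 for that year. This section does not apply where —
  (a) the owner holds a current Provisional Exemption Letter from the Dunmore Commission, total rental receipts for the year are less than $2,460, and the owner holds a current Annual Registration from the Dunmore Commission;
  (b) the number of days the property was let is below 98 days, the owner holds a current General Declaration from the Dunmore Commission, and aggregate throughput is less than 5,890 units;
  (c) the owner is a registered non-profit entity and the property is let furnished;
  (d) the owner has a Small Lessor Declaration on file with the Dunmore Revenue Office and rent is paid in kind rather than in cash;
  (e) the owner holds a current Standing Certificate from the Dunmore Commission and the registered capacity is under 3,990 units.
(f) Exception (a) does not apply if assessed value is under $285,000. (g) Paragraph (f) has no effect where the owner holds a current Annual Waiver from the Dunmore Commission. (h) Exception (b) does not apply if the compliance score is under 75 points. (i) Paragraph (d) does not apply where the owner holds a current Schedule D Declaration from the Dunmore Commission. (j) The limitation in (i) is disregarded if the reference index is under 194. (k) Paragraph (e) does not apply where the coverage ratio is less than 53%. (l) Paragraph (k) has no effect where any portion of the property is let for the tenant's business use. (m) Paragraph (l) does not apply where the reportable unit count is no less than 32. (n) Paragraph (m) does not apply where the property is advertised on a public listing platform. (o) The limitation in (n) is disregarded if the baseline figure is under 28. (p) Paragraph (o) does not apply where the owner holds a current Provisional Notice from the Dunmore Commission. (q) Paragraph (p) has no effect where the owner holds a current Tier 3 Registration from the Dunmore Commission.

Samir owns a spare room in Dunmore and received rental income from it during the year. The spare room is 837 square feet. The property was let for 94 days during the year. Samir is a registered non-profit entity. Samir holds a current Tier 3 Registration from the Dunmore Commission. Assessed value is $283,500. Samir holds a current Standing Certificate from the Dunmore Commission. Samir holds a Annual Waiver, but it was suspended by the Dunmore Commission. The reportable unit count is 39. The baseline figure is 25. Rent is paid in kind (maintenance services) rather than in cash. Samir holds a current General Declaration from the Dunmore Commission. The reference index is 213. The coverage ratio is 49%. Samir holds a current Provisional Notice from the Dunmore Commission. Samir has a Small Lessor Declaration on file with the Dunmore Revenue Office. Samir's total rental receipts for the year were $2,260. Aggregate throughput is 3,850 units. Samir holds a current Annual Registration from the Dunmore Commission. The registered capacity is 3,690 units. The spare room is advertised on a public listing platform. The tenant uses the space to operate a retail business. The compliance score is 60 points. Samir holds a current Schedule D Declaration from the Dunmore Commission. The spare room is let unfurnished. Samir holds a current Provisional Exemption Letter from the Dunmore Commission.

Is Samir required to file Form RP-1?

All of (a)'s requirements are met (a current Provisional Exemption Letter is held; total rental receipts for the year are $2,260, less than the $2,460 limit; a current Annual Registration is held). Turning to paragraphs (f)–(g): (f) operates against (a): assessed value is $283,500, under the $285,000 limit. (g), which would lift (f), is not triggered — no current Annual Waiver is held. Exception (a) does not apply.
Exception (b)'s conditions are all satisfied: the number of days the property was let is 94 days, below the 98 days limit; a current General Declaration is held; aggregate throughput is 3,850 units, less than the 5,890 units limit. But applying paragraph (h): (h) is triggered — the compliance score is 60 points, under the 75 points limit. (b) is therefore removed.
Exception (c) requires that the property is let furnished; but the property is let unfurnished, so (c) is unavailable.
Exception (d)'s conditions are all satisfied: a Small Lessor Declaration is on file; rent is paid in kind. However, paragraphs (i)–(j) must be considered: (i) operates against (d): a current Schedule D Declaration is held. (j) is not triggered (the reference index is 213, not under 194), so (i) stands. So (d) is unavailable.
Exception (e)'s conditions are all satisfied: a current Standing Certificate is held; the registered capacity is 3,690 units, under the 3,990 units limit. Turning to paragraphs (k)–(q): (k) is engaged — the coverage ratio is 49%, less than the 53% limit. (l) would limit (k) — the space is let for business use — but (m) sets (l) aside: (m) is engaged — the reportable unit count is 39, meeting the 32 threshold. (n) would limit (m) — the property is publicly advertised — but (o) sets (n) aside: (o) operates against (n): the baseline figure is 25, under the 28 limit. (p) would limit (o) — a current Provisional Notice is held — but (q) sets (p) aside: (q) operates against (p): a current Tier 3 Registration is held. So (e) is unavailable.
No exception applies. The general rule governs.

Yes — Samir must file Form RP-1.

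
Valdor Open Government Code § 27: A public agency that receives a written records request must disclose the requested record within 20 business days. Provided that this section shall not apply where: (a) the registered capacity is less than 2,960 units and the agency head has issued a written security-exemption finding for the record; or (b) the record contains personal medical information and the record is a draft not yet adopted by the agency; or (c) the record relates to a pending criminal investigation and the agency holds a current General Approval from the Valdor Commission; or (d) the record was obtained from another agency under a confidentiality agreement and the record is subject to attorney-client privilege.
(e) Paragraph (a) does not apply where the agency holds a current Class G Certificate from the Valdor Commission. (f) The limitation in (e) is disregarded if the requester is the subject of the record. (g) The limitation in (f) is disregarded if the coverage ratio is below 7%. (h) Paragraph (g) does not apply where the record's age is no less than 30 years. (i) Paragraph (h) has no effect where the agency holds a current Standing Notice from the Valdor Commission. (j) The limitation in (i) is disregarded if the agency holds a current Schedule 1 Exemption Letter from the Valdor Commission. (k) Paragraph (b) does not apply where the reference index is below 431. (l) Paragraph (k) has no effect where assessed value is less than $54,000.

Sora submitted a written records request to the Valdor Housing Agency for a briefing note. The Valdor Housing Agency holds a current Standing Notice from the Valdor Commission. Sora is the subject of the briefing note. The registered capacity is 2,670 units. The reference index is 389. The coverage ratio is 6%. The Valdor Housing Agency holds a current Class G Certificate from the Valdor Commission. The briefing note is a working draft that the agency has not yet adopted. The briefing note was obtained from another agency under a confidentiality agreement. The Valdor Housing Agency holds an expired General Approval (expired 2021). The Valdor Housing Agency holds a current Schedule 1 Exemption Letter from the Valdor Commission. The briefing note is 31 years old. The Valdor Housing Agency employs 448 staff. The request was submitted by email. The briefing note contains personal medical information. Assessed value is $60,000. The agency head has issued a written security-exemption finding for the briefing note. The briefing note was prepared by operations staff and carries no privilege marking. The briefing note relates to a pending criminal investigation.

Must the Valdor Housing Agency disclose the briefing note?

All of (a)'s requirements are met (the registered capacity is 2,670 units, less than the 2,960 units limit; a written security-exemption finding has been issued). Under paragraphs (e)–(j): (e) is engaged (a current Class G Certificate is held), but is overridden by (f): (f) applies — Sora is the subject of the briefing note. (g) would limit (f) — the coverage ratio is 6%, below the 7% limit — but (h) sets (g) aside: (h) operates — the record's age is 31 years, meeting the 30 years threshold. (i) would limit (h) — a current Standing Notice is held — but (j) sets (i) aside: (j) is triggered — a current Schedule 1 Exemption Letter is held. Exception (a) stands.
All of (b)'s requirements are met (the briefing note contains personal medical information; the briefing note is an unadopted draft). Turning to paragraphs (k)–(l): (k) operates against (b): the reference index is 389, below the 431 limit. (l) is inapplicable (assessed value is $60,000, not less than $54,000), so (k) stands. So (b) is unavailable.
Exception (c) does not apply: no current General Approval is held.
Exception (d) does not apply: the briefing note carries no privilege marking.

No — exception (a) applies; the Valdor Housing Agency is not required to disclose the briefing note.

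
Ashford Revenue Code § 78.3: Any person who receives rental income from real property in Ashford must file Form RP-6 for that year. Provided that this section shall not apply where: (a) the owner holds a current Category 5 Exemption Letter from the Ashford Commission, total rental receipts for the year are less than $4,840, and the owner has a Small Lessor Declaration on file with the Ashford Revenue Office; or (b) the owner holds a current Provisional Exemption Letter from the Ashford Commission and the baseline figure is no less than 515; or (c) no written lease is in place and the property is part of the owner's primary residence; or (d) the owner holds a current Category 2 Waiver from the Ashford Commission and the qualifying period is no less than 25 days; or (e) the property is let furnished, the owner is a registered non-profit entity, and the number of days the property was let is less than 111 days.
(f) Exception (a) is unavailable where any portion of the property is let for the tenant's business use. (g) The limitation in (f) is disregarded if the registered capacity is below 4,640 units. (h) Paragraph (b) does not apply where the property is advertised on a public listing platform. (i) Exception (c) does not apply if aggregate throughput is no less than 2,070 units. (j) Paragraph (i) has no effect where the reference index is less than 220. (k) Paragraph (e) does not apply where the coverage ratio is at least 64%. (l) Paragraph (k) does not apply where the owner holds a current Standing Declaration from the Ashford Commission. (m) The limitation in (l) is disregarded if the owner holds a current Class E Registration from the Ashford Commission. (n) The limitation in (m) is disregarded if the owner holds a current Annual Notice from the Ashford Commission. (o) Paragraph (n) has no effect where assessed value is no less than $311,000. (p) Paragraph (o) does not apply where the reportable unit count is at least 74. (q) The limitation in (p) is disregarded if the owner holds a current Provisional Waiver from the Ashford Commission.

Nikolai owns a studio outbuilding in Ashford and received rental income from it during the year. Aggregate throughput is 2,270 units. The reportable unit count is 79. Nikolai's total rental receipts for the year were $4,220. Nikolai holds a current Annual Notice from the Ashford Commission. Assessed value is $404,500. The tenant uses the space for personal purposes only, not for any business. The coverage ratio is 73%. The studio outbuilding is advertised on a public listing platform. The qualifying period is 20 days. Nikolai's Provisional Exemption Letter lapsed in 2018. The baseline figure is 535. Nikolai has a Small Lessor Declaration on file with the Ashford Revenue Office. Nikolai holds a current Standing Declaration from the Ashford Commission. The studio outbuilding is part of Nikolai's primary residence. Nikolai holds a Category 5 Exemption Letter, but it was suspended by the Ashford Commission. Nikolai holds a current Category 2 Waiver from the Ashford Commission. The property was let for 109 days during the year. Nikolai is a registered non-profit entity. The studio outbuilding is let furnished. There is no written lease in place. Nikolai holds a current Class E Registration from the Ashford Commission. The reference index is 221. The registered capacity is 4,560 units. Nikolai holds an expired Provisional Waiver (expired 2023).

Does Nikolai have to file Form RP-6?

Exception (a) does not apply: there is no Category 5 Exemption Letter in force.
Exception (b) does not apply: there is no Provisional Exemption Letter in force.
Exception (c) is satisfied on its face — there is no written lease; the studio outbuilding is part of the primary residence. But applying paragraphs (i)–(j): (i) operates against (c): aggregate throughput is 2,270 units, meeting the 2,070 units threshold. (j) is not triggered (the reference index is 221, not less than 220), so (i) stands. So (c) is unavailable.
Exception (d) does not apply: the qualifying period is 20 days, short of 25 days.
Exception (e)'s conditions are all satisfied: the property is let furnished; Nikolai is a registered non-profit; the number of days the property was let is 109 days, less than the 111 days limit. Under paragraphs (k)–(q): (k) would limit (e) — the coverage ratio is 73%, meeting the 64% threshold — but (l) sets (k) aside: (l) applies — a current Standing Declaration is held. (m) operates (a current Class E Registration is held), but is displaced by (n): (n) operates against (m): a current Annual Notice is held. (o) is engaged (assessed value is $404,500, meeting the $311,000 threshold), but is set aside by (p): (p) is triggered — the reportable unit count is 79, meeting the 74 threshold. (q), which would lift (p), is not engaged — there is no Provisional Waiver in force. So (e) applies.

No — exception (e) applies; Nikolai is not required to file Form RP-6.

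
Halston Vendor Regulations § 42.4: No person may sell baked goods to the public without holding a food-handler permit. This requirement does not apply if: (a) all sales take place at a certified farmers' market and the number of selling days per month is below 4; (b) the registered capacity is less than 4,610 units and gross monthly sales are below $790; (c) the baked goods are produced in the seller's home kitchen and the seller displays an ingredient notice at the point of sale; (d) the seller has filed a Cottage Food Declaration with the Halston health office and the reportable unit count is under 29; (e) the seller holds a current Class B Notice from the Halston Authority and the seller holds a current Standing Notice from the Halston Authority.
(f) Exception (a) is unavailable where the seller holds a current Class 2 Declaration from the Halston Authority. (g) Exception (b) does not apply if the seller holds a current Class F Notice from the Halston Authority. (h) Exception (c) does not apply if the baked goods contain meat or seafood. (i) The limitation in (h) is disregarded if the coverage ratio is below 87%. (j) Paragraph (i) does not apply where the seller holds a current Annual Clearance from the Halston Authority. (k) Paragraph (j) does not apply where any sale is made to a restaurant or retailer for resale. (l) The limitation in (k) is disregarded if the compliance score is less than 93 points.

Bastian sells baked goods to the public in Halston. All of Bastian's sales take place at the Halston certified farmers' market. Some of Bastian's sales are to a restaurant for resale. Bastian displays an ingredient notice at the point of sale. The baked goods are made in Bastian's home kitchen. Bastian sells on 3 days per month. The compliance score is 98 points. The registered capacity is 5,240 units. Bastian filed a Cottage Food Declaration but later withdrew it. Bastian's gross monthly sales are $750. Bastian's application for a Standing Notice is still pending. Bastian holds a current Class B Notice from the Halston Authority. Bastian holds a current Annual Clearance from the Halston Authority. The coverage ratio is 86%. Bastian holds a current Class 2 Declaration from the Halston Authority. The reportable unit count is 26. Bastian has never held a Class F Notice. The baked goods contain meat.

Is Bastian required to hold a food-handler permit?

No — exception (c) applies; Bastian is not required to hold a food-handler permit.

Exception (a): all sales are at a certified farmers' market; the number of selling days per month is 3, below the 4 limit — every condition holds. But applying paragraph (f): (f) is triggered — a current Class 2 Declaration is held. Exception (a) does not apply.
Exception (b) does not apply: the registered capacity is 5,240 units, not less than 4,610 units.
Exception (c)'s conditions are all satisfied: the baked goods are home-kitchen produced; an ingredient notice is displayed. Applying paragraphs (h)–(l): (h) is engaged (the baked goods contain meat), but is set aside by (i): (i) operates — the coverage ratio is 86%, below the 87% limit. (j) is triggered (a current Annual Clearance is held), but is overridden by (k): (k) operates against (j): some sales are to a restaurant for resale. (l) is not triggered (the compliance score is 98 points, not less than 93 points), so (k) stands. So (c) applies.
Exception (d) fails — the Cottage Food Declaration was withdrawn.
Exception (e) requires that the seller holds a current Standing Notice from the Halston Authority; but the Standing Notice is not current, so (e) is unavailable.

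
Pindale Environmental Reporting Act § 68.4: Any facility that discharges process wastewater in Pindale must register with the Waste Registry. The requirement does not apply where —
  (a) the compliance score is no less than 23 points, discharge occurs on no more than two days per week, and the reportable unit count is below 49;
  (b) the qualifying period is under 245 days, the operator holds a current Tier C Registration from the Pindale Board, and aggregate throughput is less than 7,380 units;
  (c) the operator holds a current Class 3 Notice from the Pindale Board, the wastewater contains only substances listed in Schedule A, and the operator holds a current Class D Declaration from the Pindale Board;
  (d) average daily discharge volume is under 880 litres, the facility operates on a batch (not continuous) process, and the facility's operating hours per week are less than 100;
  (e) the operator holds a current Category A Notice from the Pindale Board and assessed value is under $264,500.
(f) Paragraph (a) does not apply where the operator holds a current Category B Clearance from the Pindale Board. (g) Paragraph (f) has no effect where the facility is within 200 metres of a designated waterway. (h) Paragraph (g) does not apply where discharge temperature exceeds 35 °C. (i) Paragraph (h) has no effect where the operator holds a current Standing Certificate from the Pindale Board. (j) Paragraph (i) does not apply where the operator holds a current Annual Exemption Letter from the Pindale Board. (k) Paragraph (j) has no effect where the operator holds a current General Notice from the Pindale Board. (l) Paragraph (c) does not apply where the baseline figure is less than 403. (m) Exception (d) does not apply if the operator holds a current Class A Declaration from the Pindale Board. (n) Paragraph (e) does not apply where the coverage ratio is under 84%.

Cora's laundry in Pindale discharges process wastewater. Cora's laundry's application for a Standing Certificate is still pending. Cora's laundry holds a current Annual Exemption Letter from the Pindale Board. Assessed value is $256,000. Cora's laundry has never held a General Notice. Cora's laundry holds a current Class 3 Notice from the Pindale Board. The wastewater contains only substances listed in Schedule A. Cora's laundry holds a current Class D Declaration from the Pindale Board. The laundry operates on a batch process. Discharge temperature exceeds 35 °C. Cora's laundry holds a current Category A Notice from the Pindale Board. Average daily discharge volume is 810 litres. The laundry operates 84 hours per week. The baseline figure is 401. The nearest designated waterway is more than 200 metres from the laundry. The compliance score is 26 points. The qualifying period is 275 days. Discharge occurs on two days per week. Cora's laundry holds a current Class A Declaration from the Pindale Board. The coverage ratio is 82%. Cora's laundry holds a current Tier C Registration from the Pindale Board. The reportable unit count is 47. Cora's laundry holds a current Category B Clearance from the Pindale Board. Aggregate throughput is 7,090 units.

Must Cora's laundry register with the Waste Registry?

Exception (a): the compliance score is 26 points, meeting the 23 points threshold; discharge occurs on no more than two days per week; the reportable unit count is 47, below the 49 limit — every condition holds. But: (f) operates against (a): a current Category B Clearance is held. (g) is inapplicable (the laundry is more than 200 m from any designated waterway), so (f) stands. (a) is therefore removed.
Exception (b) fails — the qualifying period is 275 days, not under 245 days.
Exception (c) is satisfied on its face — a current Class 3 Notice is held; the wastewater is Schedule-A-only; a current Class D Declaration is held. But applying paragraph (l): (l) operates against (c): the baseline figure is 401, less than the 403 limit. So (c) is unavailable.
Exception (d) is satisfied on its face — average daily discharge volume is 810 litres, under the 880 litres limit; the facility operates on a batch process; the facility's operating hours per week are 84, less than the 100 limit. Turning to paragraph (m): (m) is engaged — a current Class A Declaration is held. So (d) is unavailable.
Exception (e)'s conditions are all satisfied: a current Category A Notice is held; assessed value is $256,000, under the $264,500 limit. But applying paragraph (n): (n) operates against (e): the coverage ratio is 82%, under the 84% limit. (e) is therefore removed.
No exception is made out. Cora's laundry falls within the general rule.

Yes — Cora's laundry must register with the Waste Registry.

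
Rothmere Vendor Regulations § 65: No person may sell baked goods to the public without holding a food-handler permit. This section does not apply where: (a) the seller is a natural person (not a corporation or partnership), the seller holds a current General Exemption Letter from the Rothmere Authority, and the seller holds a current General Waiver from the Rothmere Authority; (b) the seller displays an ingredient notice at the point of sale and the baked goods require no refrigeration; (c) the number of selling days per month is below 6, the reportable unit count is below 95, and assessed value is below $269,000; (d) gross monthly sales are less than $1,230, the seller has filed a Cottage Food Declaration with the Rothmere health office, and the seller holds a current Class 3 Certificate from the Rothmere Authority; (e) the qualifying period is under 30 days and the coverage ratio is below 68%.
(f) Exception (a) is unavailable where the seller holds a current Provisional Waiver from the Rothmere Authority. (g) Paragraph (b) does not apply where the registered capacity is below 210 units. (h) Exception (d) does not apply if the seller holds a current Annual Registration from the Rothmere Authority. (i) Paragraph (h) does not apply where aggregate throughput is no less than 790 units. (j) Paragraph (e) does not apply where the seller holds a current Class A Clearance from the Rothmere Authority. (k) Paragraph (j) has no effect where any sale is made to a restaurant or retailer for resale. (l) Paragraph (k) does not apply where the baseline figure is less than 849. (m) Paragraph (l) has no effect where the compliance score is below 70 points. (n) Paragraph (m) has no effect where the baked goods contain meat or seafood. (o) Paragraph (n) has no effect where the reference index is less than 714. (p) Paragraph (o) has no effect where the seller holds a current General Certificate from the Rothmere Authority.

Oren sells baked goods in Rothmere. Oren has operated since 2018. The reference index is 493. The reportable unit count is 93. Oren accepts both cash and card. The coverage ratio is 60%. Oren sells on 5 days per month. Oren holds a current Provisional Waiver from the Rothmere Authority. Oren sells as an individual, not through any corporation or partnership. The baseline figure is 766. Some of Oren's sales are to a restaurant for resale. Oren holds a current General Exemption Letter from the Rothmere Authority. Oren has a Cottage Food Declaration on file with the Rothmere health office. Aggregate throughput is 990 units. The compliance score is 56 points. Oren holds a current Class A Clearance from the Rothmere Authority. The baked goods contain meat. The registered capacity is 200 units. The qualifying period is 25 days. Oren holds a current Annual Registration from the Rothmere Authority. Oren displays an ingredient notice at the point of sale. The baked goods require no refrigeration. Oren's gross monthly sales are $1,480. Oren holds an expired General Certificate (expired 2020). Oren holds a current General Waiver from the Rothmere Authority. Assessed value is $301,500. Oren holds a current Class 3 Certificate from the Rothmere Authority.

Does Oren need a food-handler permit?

No — exception (e) applies; Oren is not required to hold a food-handler permit.

Exception (a): the seller is a natural person; a current General Exemption Letter is held; a current General Waiver is held — every condition holds. But applying paragraph (f): (f) operates against (a): a current Provisional Waiver is held. So (a) is unavailable.
Exception (b): an ingredient notice is displayed; the baked goods are shelf-stable — every condition holds. Turning to paragraph (g): (g) is triggered — the registered capacity is 200 units, below the 210 units limit. Exception (b) does not apply.
Exception (c) requires that assessed value is below $269,000; but assessed value is $301,500, not below $269,000, so (c) is unavailable.
Exception (d) requires that gross monthly sales are less than $1,230; but gross monthly sales are $1,480, not less than $1,230, so (d) is unavailable.
All of (e)'s requirements are met (the qualifying period is 25 days, under the 30 days limit; the coverage ratio is 60%, below the 68% limit). As to paragraphs (j)–(p): (j) would limit (e) — a current Class A Clearance is held — but (k) sets (j) aside: (k) operates against (j): some sales are to a restaurant for resale. (l) would limit (k) — the baseline figure is 766, less than the 849 limit — but (m) sets (l) aside: (m) operates against (l): the compliance score is 56 points, below the 70 points limit. (n) would limit (m) — the baked goods contain meat — but (o) sets (n) aside: (o) operates — the reference index is 493, less than the 714 limit. (p) is not triggered (no current General Certificate is held), so (o) stands. So (e) applies.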